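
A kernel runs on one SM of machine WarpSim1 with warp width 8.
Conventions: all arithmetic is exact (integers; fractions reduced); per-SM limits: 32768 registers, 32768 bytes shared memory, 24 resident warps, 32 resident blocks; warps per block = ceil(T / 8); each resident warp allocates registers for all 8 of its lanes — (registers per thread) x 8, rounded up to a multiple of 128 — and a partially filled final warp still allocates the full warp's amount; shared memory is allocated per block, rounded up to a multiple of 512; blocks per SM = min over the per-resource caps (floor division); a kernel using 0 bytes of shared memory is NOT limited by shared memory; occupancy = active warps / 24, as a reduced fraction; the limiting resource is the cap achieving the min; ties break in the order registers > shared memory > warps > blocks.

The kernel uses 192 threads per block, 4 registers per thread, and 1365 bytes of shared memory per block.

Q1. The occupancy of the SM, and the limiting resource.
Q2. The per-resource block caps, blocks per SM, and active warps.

Answer: occupancy 1, limited by warps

registers: 10 blocks
shared memory: 21 blocks
warps: 1 block
blocks: 32 blocks

Answer: 1 block, 24 active warps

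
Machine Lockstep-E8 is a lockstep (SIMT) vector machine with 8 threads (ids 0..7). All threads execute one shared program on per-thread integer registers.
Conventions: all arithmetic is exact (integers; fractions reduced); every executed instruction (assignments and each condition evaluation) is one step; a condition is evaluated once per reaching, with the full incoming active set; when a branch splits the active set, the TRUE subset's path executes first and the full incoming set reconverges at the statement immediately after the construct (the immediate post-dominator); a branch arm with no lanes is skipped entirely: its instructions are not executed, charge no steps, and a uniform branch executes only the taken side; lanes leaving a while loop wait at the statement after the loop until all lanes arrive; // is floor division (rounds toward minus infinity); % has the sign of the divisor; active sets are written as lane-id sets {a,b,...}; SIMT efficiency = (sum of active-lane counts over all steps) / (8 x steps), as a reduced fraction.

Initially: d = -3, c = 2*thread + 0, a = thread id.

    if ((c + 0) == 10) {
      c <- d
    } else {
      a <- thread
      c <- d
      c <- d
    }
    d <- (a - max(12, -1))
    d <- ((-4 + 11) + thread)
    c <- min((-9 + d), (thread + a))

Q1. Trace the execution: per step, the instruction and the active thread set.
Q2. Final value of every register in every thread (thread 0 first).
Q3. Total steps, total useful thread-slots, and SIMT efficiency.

step 0: eval ((c + 0) == 10)         {0,1,2,3,4,5,6,7}
step 1: c <- d                       {5}
step 2: a <- thread                  {0,1,2,3,4,6,7}
step 3: c <- d                       {0,1,2,3,4,6,7}
step 4: c <- d                       {0,1,2,3,4,6,7}
step 5: d <- (a - max(12, -1))       {0,1,2,3,4,5,6,7}
step 6: d <- ((-4 + 11) + thread)    {0,1,2,3,4,5,6,7}
step 7: c <- min((-9 + d), (thread + a)) {0,1,2,3,4,5,6,7}

Answer: 8 steps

d: 7,8,9,10,11,12,13,14
c: -2,-1,0,1,2,3,4,5
a: 0,1,2,3,4,5,6,7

steps = 8; useful = 54; efficiency = 54/64 = 27/32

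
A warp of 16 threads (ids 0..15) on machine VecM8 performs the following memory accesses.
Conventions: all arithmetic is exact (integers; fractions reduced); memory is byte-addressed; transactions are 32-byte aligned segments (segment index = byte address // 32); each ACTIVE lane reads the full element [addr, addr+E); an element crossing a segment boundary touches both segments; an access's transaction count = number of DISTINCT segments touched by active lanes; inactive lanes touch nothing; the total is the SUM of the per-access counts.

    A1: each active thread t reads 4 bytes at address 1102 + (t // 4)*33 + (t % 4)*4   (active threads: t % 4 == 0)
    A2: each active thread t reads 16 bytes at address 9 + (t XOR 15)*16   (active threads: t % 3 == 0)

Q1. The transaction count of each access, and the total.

A1: 4 transactions
A2: 9 transactions

Answer: 4,9; total 13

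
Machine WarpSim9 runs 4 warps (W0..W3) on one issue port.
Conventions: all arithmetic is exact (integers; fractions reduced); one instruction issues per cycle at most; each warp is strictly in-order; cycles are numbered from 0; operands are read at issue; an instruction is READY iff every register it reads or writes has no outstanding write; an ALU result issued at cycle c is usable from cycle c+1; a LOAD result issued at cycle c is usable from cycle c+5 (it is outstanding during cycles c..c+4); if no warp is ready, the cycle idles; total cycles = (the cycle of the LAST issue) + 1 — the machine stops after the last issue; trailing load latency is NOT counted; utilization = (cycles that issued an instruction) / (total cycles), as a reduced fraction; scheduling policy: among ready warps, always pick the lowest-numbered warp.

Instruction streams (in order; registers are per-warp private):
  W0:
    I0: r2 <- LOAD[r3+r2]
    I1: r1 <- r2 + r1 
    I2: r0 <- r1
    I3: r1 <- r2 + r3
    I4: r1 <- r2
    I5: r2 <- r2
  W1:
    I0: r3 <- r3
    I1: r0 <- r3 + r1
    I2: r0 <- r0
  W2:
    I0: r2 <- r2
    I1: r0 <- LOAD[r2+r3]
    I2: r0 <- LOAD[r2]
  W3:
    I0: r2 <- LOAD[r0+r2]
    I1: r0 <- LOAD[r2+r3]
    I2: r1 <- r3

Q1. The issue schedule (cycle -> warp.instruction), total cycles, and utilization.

cycle 0: W0.I0
cycle 1: W1.I0
cycle 2: W1.I1
cycle 3: W1.I2
cycle 4: W2.I0
cycle 5: W0.I1
cycle 6: W0.I2
cycle 7: W0.I3
cycle 8: W0.I4
cycle 9: W0.I5
cycle 10: W2.I1
cycle 11: W3.I0
cycle 12: idle
cycle 13: idle
cycle 14: idle
cycle 15: W2.I2
cycle 16: W3.I1
cycle 17: W3.I2

Answer: 18 cycles, utilization 5/6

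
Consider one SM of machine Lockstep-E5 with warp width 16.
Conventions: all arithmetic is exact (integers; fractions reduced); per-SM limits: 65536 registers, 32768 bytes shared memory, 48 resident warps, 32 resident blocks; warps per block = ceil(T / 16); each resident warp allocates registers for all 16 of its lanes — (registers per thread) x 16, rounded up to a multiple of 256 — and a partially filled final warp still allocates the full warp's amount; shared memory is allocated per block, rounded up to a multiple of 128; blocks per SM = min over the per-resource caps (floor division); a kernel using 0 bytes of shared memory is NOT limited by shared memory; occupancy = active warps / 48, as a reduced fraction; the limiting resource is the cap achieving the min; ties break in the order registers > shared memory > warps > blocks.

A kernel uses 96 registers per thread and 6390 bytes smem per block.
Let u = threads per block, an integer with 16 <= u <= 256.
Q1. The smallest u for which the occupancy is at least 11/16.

Answer: u = 97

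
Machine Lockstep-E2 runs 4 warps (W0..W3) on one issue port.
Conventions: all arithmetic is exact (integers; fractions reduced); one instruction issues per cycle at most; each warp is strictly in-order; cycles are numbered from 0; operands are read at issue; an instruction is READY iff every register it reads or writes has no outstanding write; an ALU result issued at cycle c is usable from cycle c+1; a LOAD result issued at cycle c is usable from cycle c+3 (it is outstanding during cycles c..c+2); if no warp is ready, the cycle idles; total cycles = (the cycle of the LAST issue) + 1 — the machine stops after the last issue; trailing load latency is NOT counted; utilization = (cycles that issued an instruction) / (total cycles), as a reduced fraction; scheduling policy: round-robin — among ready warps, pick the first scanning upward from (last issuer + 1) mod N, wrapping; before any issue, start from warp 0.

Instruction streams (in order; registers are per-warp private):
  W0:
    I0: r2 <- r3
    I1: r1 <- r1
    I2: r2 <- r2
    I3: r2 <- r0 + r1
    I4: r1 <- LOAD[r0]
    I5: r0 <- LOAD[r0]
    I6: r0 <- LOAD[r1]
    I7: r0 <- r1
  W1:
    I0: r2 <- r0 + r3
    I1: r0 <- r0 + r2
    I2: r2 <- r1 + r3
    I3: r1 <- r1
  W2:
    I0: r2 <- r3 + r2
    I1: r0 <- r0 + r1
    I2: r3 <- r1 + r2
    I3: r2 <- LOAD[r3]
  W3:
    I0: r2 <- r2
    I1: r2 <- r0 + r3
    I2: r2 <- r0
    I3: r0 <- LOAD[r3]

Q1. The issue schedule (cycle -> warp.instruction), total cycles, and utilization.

cycle 0: W0.I0
cycle 1: W1.I0
cycle 2: W2.I0
cycle 3: W3.I0
cycle 4: W0.I1
cycle 5: W1.I1
cycle 6: W2.I1
cycle 7: W3.I1
cycle 8: W0.I2
cycle 9: W1.I2
cycle 10: W2.I2
cycle 11: W3.I2
cycle 12: W0.I3
cycle 13: W1.I3
cycle 14: W2.I3
cycle 15: W3.I3
cycle 16: W0.I4
cycle 17: W0.I5
cycle 18: idle
cycle 19: idle
cycle 20: W0.I6
cycle 21: idle
cycle 22: idle
cycle 23: W0.I7

Answer: 24 cycles, utilization 5/6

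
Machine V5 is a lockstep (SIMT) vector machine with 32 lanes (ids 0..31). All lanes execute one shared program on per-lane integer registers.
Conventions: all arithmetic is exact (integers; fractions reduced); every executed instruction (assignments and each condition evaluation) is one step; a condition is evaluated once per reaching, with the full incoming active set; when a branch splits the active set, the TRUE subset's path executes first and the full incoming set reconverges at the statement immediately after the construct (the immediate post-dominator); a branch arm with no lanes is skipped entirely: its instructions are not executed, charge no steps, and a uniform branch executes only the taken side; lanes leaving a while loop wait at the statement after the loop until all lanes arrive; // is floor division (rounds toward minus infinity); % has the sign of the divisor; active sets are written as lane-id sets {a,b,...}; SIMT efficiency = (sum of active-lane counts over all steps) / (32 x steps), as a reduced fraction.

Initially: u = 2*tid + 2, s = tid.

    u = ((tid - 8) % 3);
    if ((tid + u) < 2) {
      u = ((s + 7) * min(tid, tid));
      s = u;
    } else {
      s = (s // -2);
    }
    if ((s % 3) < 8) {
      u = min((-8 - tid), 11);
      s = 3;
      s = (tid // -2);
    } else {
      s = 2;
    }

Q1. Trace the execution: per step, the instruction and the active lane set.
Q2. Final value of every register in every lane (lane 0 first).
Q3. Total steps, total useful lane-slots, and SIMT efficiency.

step 0: u <- ((tid - 8) % 3)         {0,1,2,3,4,5,6,7,8,9,10,11,12,13,14,15,16,17,18,19,20,21,22,23,24,25,26,27,28,29,30,31}
step 1: eval ((tid + u) < 2)         {0,1,2,3,4,5,6,7,8,9,10,11,12,13,14,15,16,17,18,19,20,21,22,23,24,25,26,27,28,29,30,31}
step 2: u <- ((s + 7) * min(tid, tid)) {0}
step 3: s <- u                       {0}
step 4: s <- (s // -2)               {1,2,3,4,5,6,7,8,9,10,11,12,13,14,15,16,17,18,19,20,21,22,23,24,25,26,27,28,29,30,31}
step 5: eval ((s % 3) < 8)           {0,1,2,3,4,5,6,7,8,9,10,11,12,13,14,15,16,17,18,19,20,21,22,23,24,25,26,27,28,29,30,31}
step 6: u <- min((-8 - tid), 11)     {0,1,2,3,4,5,6,7,8,9,10,11,12,13,14,15,16,17,18,19,20,21,22,23,24,25,26,27,28,29,30,31}
step 7: s <- 3                       {0,1,2,3,4,5,6,7,8,9,10,11,12,13,14,15,16,17,18,19,20,21,22,23,24,25,26,27,28,29,30,31}
step 8: s <- (tid // -2)             {0,1,2,3,4,5,6,7,8,9,10,11,12,13,14,15,16,17,18,19,20,21,22,23,24,25,26,27,28,29,30,31}

Answer: 9 steps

u: -8,-9,-10,-11,-12,-13,-14,-15,-16,-17,-18,-19,-20,-21,-22,-23,-24,-25,-26,-27,-28,-29,-30,-31,-32,-33,-34,-35,-36,-37,-38,-39
s: 0,-1,-1,-2,-2,-3,-3,-4,-4,-5,-5,-6,-6,-7,-7,-8,-8,-9,-9,-10,-10,-11,-11,-12,-12,-13,-13,-14,-14,-15,-15,-16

steps = 9; useful = 225; efficiency = 225/288 = 25/32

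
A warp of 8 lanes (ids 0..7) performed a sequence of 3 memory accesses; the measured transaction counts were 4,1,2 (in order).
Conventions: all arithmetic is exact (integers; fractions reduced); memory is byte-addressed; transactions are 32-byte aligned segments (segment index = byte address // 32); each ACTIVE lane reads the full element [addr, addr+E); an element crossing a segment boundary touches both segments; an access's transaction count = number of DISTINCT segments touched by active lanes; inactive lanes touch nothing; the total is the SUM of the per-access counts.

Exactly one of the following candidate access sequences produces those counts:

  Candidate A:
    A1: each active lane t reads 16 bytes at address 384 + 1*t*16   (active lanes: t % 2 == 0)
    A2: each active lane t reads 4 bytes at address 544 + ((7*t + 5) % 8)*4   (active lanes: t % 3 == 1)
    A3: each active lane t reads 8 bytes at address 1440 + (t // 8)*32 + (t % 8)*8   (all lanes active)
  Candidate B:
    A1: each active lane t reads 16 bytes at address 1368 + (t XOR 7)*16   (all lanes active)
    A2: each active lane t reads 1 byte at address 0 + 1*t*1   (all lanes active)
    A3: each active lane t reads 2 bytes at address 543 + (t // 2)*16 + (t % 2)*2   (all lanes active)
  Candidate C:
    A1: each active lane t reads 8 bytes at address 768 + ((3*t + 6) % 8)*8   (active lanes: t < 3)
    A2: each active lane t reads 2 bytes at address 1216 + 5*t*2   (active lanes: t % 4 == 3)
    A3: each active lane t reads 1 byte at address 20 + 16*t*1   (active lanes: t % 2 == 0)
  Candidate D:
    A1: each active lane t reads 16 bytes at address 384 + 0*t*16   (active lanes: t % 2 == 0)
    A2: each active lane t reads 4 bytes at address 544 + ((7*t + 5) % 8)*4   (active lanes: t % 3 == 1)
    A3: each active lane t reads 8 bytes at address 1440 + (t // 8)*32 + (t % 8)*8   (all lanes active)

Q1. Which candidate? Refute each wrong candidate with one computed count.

B: A1 gives 5 transactions, not 4
C: A1 gives 2 transactions, not 4
D: A1 gives 1 transaction, not 4
A: all counts match (4,1,2)

Answer: A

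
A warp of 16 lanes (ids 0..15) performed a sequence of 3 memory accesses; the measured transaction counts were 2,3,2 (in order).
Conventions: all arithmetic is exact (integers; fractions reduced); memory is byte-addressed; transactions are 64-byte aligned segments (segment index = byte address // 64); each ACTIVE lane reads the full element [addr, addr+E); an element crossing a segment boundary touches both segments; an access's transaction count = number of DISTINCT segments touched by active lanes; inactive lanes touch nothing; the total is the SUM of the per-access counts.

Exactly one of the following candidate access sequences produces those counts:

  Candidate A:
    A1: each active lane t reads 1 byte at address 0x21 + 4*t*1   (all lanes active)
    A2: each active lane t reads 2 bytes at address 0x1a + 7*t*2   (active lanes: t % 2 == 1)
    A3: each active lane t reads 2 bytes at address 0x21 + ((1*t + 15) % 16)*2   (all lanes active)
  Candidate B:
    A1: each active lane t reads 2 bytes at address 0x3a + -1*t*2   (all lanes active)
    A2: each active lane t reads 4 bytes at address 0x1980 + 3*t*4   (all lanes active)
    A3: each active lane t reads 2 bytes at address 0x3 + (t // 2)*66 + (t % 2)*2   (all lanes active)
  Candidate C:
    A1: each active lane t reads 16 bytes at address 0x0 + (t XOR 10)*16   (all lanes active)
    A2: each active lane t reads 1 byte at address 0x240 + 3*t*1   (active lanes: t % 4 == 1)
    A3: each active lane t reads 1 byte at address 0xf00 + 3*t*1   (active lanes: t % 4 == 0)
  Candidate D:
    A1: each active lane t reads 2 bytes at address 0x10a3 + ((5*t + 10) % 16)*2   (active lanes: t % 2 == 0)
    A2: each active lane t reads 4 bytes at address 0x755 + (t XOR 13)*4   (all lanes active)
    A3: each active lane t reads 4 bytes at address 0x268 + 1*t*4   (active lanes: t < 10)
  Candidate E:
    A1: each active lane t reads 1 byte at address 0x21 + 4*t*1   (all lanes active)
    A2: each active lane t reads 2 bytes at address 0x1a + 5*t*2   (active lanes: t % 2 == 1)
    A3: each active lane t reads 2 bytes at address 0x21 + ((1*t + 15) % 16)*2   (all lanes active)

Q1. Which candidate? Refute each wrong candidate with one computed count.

A: A2 gives 4 transactions, not 3
B: A1 gives 1 transaction, not 2
C: A1 gives 4 transactions, not 2
D: A2 gives 2 transactions, not 3
E: all counts match (2,3,2)

Answer: E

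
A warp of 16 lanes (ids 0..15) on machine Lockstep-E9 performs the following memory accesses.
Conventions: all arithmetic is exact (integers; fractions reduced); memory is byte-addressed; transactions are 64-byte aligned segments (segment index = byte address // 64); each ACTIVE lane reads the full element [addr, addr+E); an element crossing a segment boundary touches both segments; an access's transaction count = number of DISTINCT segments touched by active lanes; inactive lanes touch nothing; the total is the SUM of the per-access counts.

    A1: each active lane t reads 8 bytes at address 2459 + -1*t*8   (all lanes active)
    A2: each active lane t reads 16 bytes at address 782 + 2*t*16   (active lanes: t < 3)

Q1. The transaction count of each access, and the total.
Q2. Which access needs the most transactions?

A1: 3 transactions
A2: 2 transactions

Answer: 3,2; total 5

Answer: A1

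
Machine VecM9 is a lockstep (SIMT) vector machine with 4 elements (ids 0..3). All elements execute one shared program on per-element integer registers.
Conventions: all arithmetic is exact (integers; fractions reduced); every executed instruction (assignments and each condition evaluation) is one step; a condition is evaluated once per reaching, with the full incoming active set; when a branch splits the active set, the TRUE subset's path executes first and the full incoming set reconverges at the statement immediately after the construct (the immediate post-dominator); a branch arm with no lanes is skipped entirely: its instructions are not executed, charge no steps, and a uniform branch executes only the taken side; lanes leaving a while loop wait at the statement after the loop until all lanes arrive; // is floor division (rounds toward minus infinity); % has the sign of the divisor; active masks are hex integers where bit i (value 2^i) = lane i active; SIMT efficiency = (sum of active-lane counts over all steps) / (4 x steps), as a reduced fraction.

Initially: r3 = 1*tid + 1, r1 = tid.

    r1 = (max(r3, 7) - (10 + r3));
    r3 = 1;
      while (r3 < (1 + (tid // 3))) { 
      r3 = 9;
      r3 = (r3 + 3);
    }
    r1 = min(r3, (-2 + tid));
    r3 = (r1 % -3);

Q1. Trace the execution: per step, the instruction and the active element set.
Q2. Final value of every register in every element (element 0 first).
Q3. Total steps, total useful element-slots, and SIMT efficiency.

step 0: r1 <- (max(r3, 7) - (10 + r3)) 0xf
step 1: r3 <- 1                      0xf
step 2: eval (r3 < (1 + (tid // 3))) 0xf
step 3: r3 <- 9                      0x8
step 4: r3 <- (r3 + 3)               0x8
step 5: eval (r3 < (1 + (tid // 3))) 0x8
step 6: r1 <- min(r3, (-2 + tid))    0xf
step 7: r3 <- (r1 % -3)              0xf

Answer: 8 steps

r3: -2,-1,0,-2
r1: -2,-1,0,1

steps = 8; useful = 23; efficiency = 23/32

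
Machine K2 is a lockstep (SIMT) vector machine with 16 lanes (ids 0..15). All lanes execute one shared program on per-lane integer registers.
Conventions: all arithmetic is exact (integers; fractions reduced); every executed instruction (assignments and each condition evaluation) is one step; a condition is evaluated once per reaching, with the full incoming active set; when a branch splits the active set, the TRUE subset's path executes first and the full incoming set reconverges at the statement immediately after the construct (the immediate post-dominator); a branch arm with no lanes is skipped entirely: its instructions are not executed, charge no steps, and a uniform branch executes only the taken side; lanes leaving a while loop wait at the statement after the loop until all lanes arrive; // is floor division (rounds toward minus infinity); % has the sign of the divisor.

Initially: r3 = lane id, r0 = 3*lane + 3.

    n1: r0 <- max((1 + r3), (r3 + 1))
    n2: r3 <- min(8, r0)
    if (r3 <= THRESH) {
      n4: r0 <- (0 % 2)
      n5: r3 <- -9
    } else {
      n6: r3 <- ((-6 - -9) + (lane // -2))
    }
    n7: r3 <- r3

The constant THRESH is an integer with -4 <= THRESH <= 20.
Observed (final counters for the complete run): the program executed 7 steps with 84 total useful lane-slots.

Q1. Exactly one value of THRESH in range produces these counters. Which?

Answer: THRESH = 4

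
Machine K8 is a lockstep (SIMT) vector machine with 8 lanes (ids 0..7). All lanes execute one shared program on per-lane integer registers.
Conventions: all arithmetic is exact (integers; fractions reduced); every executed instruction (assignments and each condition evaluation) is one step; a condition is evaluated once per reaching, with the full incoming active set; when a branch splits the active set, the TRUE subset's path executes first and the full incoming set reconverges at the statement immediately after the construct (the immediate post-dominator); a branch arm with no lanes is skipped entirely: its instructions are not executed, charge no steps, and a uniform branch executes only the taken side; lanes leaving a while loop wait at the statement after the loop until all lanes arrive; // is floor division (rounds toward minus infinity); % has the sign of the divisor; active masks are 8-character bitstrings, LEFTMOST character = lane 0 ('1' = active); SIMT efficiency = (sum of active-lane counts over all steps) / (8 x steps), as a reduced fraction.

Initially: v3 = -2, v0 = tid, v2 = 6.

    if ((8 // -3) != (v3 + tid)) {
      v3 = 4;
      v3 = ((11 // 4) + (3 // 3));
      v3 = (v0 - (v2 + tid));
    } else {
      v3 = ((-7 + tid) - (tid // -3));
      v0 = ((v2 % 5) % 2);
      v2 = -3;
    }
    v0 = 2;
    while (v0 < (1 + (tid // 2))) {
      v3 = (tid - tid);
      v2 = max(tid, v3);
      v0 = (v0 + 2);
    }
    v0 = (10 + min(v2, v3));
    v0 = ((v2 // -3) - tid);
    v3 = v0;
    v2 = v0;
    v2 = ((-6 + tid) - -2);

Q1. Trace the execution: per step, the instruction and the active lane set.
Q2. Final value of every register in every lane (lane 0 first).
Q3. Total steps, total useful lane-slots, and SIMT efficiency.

step 0: eval ((8 // -3) != (v3 + tid)) 11111111
step 1: v3 <- 4                      11111111
step 2: v3 <- ((11 // 4) + (3 // 3)) 11111111
step 3: v3 <- (v0 - (v2 + tid))      11111111
step 4: v0 <- 2                      11111111
step 5: eval (v0 < (1 + (tid // 2))) 11111111
step 6: v3 <- (tid - tid)            00001111
step 7: v2 <- max(tid, v3)           00001111
step 8: v0 <- (v0 + 2)               00001111
step 9: eval (v0 < (1 + (tid // 2))) 00001111
step 10: v0 <- (10 + min(v2, v3))     11111111
step 11: v0 <- ((v2 // -3) - tid)     11111111
step 12: v3 <- v0                     11111111
step 13: v2 <- v0                     11111111
step 14: v2 <- ((-6 + tid) - -2)      11111111

Answer: 15 steps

v3: -2,-3,-4,-5,-6,-7,-8,-10
v0: -2,-3,-4,-5,-6,-7,-8,-10
v2: -4,-3,-2,-1,0,1,2,3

steps = 15; useful = 104; efficiency = 104/120 = 13/15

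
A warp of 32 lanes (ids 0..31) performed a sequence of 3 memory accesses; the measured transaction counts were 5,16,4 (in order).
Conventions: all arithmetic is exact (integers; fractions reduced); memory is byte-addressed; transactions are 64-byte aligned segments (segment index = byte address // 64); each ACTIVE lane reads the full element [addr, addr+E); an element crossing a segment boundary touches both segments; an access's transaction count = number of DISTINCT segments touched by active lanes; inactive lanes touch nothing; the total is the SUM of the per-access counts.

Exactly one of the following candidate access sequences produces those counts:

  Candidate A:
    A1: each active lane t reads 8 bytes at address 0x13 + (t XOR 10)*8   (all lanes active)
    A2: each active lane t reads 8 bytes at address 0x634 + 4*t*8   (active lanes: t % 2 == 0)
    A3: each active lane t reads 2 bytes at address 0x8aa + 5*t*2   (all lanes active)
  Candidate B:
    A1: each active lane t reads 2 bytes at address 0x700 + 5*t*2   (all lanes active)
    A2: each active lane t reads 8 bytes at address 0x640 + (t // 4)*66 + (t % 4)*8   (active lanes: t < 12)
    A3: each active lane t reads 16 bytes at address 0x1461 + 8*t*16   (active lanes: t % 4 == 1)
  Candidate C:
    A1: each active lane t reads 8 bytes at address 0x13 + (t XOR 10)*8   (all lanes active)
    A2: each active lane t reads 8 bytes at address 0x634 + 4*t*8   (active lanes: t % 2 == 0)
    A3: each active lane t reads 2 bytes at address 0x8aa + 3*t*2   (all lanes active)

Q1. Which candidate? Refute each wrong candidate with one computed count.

A: A3 gives 6 transactions, not 4
B: A2 gives 3 transactions, not 16
C: all counts match (5,16,4)

Answer: C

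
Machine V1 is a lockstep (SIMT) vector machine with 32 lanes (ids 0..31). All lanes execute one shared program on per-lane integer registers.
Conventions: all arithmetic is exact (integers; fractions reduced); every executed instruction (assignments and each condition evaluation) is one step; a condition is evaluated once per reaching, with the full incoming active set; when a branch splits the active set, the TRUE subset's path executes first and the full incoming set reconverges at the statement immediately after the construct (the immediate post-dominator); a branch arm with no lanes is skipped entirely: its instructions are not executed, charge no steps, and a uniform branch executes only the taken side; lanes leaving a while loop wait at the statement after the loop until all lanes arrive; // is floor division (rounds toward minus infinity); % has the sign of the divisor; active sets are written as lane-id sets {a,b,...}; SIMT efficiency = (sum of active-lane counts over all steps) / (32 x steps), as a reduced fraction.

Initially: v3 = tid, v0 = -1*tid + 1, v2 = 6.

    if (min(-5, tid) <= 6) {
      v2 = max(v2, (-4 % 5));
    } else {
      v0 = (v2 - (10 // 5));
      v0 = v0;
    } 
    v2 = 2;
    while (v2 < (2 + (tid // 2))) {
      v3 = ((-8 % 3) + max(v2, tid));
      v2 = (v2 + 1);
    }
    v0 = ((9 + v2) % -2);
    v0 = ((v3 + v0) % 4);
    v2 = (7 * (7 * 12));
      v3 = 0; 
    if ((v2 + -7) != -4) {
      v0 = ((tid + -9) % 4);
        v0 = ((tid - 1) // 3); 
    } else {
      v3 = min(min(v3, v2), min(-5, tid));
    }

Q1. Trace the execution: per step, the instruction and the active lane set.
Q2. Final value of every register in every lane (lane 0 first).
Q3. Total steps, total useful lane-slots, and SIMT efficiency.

step 0: eval (min(-5, tid) <= 6)     {0,1,2,3,4,5,6,7,8,9,10,11,12,13,14,15,16,17,18,19,20,21,22,23,24,25,26,27,28,29,30,31}
step 1: v2 <- max(v2, (-4 % 5))      {0,1,2,3,4,5,6,7,8,9,10,11,12,13,14,15,16,17,18,19,20,21,22,23,24,25,26,27,28,29,30,31}
step 2: v2 <- 2                      {0,1,2,3,4,5,6,7,8,9,10,11,12,13,14,15,16,17,18,19,20,21,22,23,24,25,26,27,28,29,30,31}
step 3: eval (v2 < (2 + (tid // 2))) {0,1,2,3,4,5,6,7,8,9,10,11,12,13,14,15,16,17,18,19,20,21,22,23,24,25,26,27,28,29,30,31}
step 4: v3 <- ((-8 % 3) + max(v2, tid)) {2,3,4,5,6,7,8,9,10,11,12,13,14,15,16,17,18,19,20,21,22,23,24,25,26,27,28,29,30,31}
step 5: v2 <- (v2 + 1)               {2,3,4,5,6,7,8,9,10,11,12,13,14,15,16,17,18,19,20,21,22,23,24,25,26,27,28,29,30,31}
step 6: eval (v2 < (2 + (tid // 2))) {2,3,4,5,6,7,8,9,10,11,12,13,14,15,16,17,18,19,20,21,22,23,24,25,26,27,28,29,30,31}
step 7: v3 <- ((-8 % 3) + max(v2, tid)) {4,5,6,7,8,9,10,11,12,13,14,15,16,17,18,19,20,21,22,23,24,25,26,27,28,29,30,31}
step 8: v2 <- (v2 + 1)               {4,5,6,7,8,9,10,11,12,13,14,15,16,17,18,19,20,21,22,23,24,25,26,27,28,29,30,31}
step 9: eval (v2 < (2 + (tid // 2))) {4,5,6,7,8,9,10,11,12,13,14,15,16,17,18,19,20,21,22,23,24,25,26,27,28,29,30,31}
step 10: v3 <- ((-8 % 3) + max(v2, tid)) {6,7,8,9,10,11,12,13,14,15,16,17,18,19,20,21,22,23,24,25,26,27,28,29,30,31}
step 11: v2 <- (v2 + 1)               {6,7,8,9,10,11,12,13,14,15,16,17,18,19,20,21,22,23,24,25,26,27,28,29,30,31}
step 12: eval (v2 < (2 + (tid // 2))) {6,7,8,9,10,11,12,13,14,15,16,17,18,19,20,21,22,23,24,25,26,27,28,29,30,31}
step 13: v3 <- ((-8 % 3) + max(v2, tid)) {8,9,10,11,12,13,14,15,16,17,18,19,20,21,22,23,24,25,26,27,28,29,30,31}
step 14: v2 <- (v2 + 1)               {8,9,10,11,12,13,14,15,16,17,18,19,20,21,22,23,24,25,26,27,28,29,30,31}
step 15: eval (v2 < (2 + (tid // 2))) {8,9,10,11,12,13,14,15,16,17,18,19,20,21,22,23,24,25,26,27,28,29,30,31}
step 16: v3 <- ((-8 % 3) + max(v2, tid)) {10,11,12,13,14,15,16,17,18,19,20,21,22,23,24,25,26,27,28,29,30,31}
step 17: v2 <- (v2 + 1)               {10,11,12,13,14,15,16,17,18,19,20,21,22,23,24,25,26,27,28,29,30,31}
step 18: eval (v2 < (2 + (tid // 2))) {10,11,12,13,14,15,16,17,18,19,20,21,22,23,24,25,26,27,28,29,30,31}
step 19: v3 <- ((-8 % 3) + max(v2, tid)) {12,13,14,15,16,17,18,19,20,21,22,23,24,25,26,27,28,29,30,31}
step 20: v2 <- (v2 + 1)               {12,13,14,15,16,17,18,19,20,21,22,23,24,25,26,27,28,29,30,31}
step 21: eval (v2 < (2 + (tid // 2))) {12,13,14,15,16,17,18,19,20,21,22,23,24,25,26,27,28,29,30,31}
step 22: v3 <- ((-8 % 3) + max(v2, tid)) {14,15,16,17,18,19,20,21,22,23,24,25,26,27,28,29,30,31}
step 23: v2 <- (v2 + 1)               {14,15,16,17,18,19,20,21,22,23,24,25,26,27,28,29,30,31}
step 24: eval (v2 < (2 + (tid // 2))) {14,15,16,17,18,19,20,21,22,23,24,25,26,27,28,29,30,31}
step 25: v3 <- ((-8 % 3) + max(v2, tid)) {16,17,18,19,20,21,22,23,24,25,26,27,28,29,30,31}
step 26: v2 <- (v2 + 1)               {16,17,18,19,20,21,22,23,24,25,26,27,28,29,30,31}
step 27: eval (v2 < (2 + (tid // 2))) {16,17,18,19,20,21,22,23,24,25,26,27,28,29,30,31}
step 28: v3 <- ((-8 % 3) + max(v2, tid)) {18,19,20,21,22,23,24,25,26,27,28,29,30,31}
step 29: v2 <- (v2 + 1)               {18,19,20,21,22,23,24,25,26,27,28,29,30,31}
step 30: eval (v2 < (2 + (tid // 2))) {18,19,20,21,22,23,24,25,26,27,28,29,30,31}
step 31: v3 <- ((-8 % 3) + max(v2, tid)) {20,21,22,23,24,25,26,27,28,29,30,31}
step 32: v2 <- (v2 + 1)               {20,21,22,23,24,25,26,27,28,29,30,31}
step 33: eval (v2 < (2 + (tid // 2))) {20,21,22,23,24,25,26,27,28,29,30,31}
step 34: v3 <- ((-8 % 3) + max(v2, tid)) {22,23,24,25,26,27,28,29,30,31}
step 35: v2 <- (v2 + 1)               {22,23,24,25,26,27,28,29,30,31}
step 36: eval (v2 < (2 + (tid // 2))) {22,23,24,25,26,27,28,29,30,31}
step 37: v3 <- ((-8 % 3) + max(v2, tid)) {24,25,26,27,28,29,30,31}
step 38: v2 <- (v2 + 1)               {24,25,26,27,28,29,30,31}
step 39: eval (v2 < (2 + (tid // 2))) {24,25,26,27,28,29,30,31}
step 40: v3 <- ((-8 % 3) + max(v2, tid)) {26,27,28,29,30,31}
step 41: v2 <- (v2 + 1)               {26,27,28,29,30,31}
step 42: eval (v2 < (2 + (tid // 2))) {26,27,28,29,30,31}
step 43: v3 <- ((-8 % 3) + max(v2, tid)) {28,29,30,31}
step 44: v2 <- (v2 + 1)               {28,29,30,31}
step 45: eval (v2 < (2 + (tid // 2))) {28,29,30,31}
step 46: v3 <- ((-8 % 3) + max(v2, tid)) {30,31}
step 47: v2 <- (v2 + 1)               {30,31}
step 48: eval (v2 < (2 + (tid // 2))) {30,31}
step 49: v0 <- ((9 + v2) % -2)        {0,1,2,3,4,5,6,7,8,9,10,11,12,13,14,15,16,17,18,19,20,21,22,23,24,25,26,27,28,29,30,31}
step 50: v0 <- ((v3 + v0) % 4)        {0,1,2,3,4,5,6,7,8,9,10,11,12,13,14,15,16,17,18,19,20,21,22,23,24,25,26,27,28,29,30,31}
step 51: v2 <- (7 * (7 * 12))         {0,1,2,3,4,5,6,7,8,9,10,11,12,13,14,15,16,17,18,19,20,21,22,23,24,25,26,27,28,29,30,31}
step 52: v3 <- 0                      {0,1,2,3,4,5,6,7,8,9,10,11,12,13,14,15,16,17,18,19,20,21,22,23,24,25,26,27,28,29,30,31}
step 53: eval ((v2 + -7) != -4)       {0,1,2,3,4,5,6,7,8,9,10,11,12,13,14,15,16,17,18,19,20,21,22,23,24,25,26,27,28,29,30,31}
step 54: v0 <- ((tid + -9) % 4)       {0,1,2,3,4,5,6,7,8,9,10,11,12,13,14,15,16,17,18,19,20,21,22,23,24,25,26,27,28,29,30,31}
step 55: v0 <- ((tid - 1) // 3)       {0,1,2,3,4,5,6,7,8,9,10,11,12,13,14,15,16,17,18,19,20,21,22,23,24,25,26,27,28,29,30,31}

Answer: 56 steps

v3: 0,0,0,0,0,0,0,0,0,0,0,0,0,0,0,0,0,0,0,0,0,0,0,0,0,0,0,0,0,0,0,0
v0: -1,0,0,0,1,1,1,2,2,2,3,3,3,4,4,4,5,5,5,6,6,6,7,7,7,8,8,8,9,9,9,10
v2: 588,588,588,588,588,588,588,588,588,588,588,588,588,588,588,588,588,588,588,588,588,588,588,588,588,588,588,588,588,588,588,588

steps = 56; useful = 1072; efficiency = 1072/1792 = 67/112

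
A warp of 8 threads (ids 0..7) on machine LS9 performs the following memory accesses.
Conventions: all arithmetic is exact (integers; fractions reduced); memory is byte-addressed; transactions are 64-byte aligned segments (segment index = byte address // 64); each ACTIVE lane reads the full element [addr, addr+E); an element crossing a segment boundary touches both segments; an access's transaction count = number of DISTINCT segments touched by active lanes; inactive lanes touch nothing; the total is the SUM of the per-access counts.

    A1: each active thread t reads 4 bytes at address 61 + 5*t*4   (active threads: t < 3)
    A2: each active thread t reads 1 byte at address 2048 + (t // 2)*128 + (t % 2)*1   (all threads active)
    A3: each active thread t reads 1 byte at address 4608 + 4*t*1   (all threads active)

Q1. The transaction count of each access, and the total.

A1: 2 transactions
A2: 4 transactions
A3: 1 transaction

Answer: 2,4,1; total 7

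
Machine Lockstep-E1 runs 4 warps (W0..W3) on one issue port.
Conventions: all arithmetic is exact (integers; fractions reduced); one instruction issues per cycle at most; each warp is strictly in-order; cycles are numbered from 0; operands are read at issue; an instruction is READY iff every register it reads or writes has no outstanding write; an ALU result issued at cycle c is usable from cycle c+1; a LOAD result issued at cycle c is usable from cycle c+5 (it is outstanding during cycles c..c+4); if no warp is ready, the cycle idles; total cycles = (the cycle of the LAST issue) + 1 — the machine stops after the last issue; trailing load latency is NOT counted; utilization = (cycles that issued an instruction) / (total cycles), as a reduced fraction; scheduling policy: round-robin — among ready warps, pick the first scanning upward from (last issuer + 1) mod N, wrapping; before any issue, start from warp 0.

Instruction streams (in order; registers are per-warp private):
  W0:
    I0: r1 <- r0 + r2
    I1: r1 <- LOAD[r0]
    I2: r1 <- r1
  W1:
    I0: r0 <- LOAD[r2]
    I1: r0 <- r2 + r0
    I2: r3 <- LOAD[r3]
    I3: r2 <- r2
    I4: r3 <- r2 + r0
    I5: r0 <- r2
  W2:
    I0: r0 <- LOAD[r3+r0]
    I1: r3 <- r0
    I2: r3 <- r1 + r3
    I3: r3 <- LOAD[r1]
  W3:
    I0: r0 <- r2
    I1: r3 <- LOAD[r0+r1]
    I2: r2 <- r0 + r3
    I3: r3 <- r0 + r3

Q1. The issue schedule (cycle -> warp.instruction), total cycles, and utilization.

cycle 0: W0.I0
cycle 1: W1.I0
cycle 2: W2.I0
cycle 3: W3.I0
cycle 4: W0.I1
cycle 5: W3.I1
cycle 6: W1.I1
cycle 7: W2.I1
cycle 8: W1.I2
cycle 9: W2.I2
cycle 10: W3.I2
cycle 11: W0.I2
cycle 12: W1.I3
cycle 13: W2.I3
cycle 14: W3.I3
cycle 15: W1.I4
cycle 16: W1.I5

Answer: 17 cycles, utilization 1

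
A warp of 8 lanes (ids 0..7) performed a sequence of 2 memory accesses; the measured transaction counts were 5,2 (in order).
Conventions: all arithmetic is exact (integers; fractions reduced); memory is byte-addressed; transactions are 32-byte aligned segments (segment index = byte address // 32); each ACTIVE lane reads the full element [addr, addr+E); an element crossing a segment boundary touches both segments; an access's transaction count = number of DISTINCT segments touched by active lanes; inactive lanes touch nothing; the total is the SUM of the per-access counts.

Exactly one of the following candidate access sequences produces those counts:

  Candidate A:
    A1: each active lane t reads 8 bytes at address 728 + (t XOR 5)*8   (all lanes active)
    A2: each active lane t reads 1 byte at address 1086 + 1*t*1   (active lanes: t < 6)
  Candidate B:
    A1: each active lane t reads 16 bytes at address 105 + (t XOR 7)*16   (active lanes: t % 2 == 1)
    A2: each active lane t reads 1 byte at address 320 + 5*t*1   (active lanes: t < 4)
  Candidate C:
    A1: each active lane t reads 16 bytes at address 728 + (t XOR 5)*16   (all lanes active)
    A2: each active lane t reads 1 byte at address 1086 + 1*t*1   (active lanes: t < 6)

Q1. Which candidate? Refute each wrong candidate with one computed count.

A: A1 gives 3 transactions, not 5
B: A1 gives 4 transactions, not 5
C: all counts match (5,2)

Answer: C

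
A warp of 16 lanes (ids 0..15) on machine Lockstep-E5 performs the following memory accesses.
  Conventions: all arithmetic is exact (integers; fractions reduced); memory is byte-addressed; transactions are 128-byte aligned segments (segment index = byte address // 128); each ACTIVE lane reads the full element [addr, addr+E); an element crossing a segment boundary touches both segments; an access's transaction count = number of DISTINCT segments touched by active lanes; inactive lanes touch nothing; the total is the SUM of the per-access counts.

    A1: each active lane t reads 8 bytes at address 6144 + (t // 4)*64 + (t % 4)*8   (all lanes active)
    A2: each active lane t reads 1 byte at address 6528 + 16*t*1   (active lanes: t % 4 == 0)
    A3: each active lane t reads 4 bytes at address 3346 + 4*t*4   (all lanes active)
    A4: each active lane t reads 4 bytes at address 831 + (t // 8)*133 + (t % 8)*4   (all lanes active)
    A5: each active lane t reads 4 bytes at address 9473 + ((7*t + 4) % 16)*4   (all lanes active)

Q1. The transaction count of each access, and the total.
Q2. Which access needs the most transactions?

A1: 2 transactions
A2: 2 transactions
A3: 3 transactions
A4: 2 transactions
A5: 1 transaction

Answer: 2,2,3,2,1; total 10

Answer: A3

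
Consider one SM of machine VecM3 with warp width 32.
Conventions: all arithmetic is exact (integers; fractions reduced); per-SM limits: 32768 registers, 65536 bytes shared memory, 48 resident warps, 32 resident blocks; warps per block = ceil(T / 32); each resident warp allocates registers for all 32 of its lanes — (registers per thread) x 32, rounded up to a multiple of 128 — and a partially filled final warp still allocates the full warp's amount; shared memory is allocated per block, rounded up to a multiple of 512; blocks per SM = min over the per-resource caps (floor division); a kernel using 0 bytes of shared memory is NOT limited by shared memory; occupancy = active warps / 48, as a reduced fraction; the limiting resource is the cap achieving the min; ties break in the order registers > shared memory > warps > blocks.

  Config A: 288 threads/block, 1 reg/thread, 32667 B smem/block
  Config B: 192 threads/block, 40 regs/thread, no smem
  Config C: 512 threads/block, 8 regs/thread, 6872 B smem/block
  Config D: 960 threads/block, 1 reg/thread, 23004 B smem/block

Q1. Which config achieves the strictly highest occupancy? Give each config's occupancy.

occupancies: A 3/8, B 1/2, C 1, D 5/8

Answer: C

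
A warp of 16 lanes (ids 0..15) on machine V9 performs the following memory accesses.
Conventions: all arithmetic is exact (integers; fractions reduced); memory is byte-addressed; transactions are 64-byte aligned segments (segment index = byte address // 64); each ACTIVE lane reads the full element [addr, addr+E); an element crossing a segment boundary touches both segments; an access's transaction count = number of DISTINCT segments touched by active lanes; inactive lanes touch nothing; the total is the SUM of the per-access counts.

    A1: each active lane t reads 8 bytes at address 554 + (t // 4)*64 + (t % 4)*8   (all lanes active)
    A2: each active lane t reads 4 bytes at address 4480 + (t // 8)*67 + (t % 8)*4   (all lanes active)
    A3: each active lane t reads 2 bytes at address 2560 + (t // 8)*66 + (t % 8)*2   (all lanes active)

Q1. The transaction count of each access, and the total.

A1: 5 transactions
A2: 2 transactions
A3: 2 transactions

Answer: 5,2,2; total 9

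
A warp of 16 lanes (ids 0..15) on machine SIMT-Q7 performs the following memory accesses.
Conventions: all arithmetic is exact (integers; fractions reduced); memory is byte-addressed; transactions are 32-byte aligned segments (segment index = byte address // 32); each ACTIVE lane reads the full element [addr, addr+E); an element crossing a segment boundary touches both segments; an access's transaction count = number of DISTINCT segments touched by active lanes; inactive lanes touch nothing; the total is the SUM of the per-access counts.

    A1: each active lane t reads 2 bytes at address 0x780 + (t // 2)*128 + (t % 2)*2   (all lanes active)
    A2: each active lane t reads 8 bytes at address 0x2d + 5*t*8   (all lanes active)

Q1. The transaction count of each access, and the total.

A1: 8 transactions
A2: 20 transactions

Answer: 8,20; total 28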